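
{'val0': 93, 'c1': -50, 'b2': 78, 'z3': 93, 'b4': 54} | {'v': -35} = {'val0': 93, 'c1': -50, 'b2': 78, 'z3': 93, 'b4': 54, 'v': -35}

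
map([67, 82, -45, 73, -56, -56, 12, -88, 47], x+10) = [77, 92, -35, 83, -46, -46, 22, -78, 57]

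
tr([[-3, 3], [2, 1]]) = -2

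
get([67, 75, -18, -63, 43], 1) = 75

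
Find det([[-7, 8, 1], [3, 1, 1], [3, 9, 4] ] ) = -13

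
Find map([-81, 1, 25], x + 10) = [-71, 11, 35]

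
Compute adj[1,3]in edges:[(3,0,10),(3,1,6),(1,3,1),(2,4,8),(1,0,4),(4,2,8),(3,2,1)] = 1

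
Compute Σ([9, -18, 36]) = 9 + -18 + 36
= 27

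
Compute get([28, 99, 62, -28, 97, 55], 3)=-28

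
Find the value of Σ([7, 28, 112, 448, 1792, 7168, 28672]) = 38227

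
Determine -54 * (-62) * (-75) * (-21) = 5273100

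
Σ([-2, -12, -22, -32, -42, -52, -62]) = -224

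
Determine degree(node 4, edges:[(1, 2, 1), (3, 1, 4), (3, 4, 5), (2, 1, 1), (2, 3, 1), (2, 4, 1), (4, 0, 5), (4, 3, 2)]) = 4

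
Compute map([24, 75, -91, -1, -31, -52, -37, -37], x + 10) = [34, 85, -81, 9, -21, -42, -27, -27]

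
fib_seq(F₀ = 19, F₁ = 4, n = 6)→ [19, 4, 23, 27, 50, 77]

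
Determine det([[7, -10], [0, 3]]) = (7)*(3) - (-10)*(0)
= 21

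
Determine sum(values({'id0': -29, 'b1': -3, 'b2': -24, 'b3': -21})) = -77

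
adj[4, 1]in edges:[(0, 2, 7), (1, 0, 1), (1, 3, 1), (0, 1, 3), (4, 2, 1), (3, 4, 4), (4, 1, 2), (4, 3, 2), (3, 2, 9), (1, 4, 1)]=2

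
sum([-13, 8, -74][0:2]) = -5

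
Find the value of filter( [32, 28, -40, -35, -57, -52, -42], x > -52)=keep x where x > -52: 32✓, 28✓, -40✓, -35✓, -57✗, -52✗, -42✓
= [32, 28, -40, -35, -42]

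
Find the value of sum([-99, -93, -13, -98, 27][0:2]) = -192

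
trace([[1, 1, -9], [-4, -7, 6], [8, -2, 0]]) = diagonal: 1 + (-7) + 0
= -6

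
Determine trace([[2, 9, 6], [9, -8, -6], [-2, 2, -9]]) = diagonal: 2 + (-8) + (-9)
= -15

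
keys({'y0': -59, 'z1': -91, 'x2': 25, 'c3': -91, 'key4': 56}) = ['y0', 'z1', 'x2', 'c3', 'key4']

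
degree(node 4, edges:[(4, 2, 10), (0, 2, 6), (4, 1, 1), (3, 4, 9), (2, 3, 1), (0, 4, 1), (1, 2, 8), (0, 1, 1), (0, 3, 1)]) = incident: (4,2), (4,1), (3,4), (0,4)
= 4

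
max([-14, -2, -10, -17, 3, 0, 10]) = 10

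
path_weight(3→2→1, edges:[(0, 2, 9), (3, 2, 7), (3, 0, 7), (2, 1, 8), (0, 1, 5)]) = w(3→2)=7 + w(2→1)=8
= 15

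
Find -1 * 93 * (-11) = 1023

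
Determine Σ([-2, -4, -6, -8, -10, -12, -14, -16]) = (-2) + (-4) + (-6) + (-8) + (-10) + (-12) + (-14) + (-16)
= -72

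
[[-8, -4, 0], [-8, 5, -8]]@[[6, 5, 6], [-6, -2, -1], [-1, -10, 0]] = C[0][0] = (-8)*(6) + (-4)*(-6) + (0)*(-1) = -24
C[0][1] = (-8)*(5) + (-4)*(-2) + (0)*(-10) = -32
C[0][2] = (-8)*(6) + (-4)*(-1) + (0)*(0) = -44
C[1][0] = (-8)*(6) + (5)*(-6) + (-8)*(-1) = -70
C[1][1] = (-8)*(5) + (5)*(-2) + (-8)*(-10) = 30
C[1][2] = (-8)*(6) + (5)*(-1) + (-8)*(0) = -53
= [[-24, -32, -44], [-70, 30, -53]]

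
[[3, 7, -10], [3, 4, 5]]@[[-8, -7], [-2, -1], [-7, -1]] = C[0][0] = (3)*(-8) + (7)*(-2) + (-10)*(-7) = 32
C[0][1] = (3)*(-7) + (7)*(-1) + (-10)*(-1) = -18
C[1][0] = (3)*(-8) + (4)*(-2) + (5)*(-7) = -67
C[1][1] = (3)*(-7) + (4)*(-1) + (5)*(-1) = -30
= [[32, -18], [-67, -30]]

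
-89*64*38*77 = -16666496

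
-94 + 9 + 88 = 3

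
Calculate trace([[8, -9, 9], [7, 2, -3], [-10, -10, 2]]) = diagonal: 8 + 2 + 2
= 12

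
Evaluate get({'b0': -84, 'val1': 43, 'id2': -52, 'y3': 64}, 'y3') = 64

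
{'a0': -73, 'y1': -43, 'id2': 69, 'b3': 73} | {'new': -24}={'a0': -73, 'y1': -43, 'id2': 69, 'b3': 73, 'new': -24}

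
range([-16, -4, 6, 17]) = 33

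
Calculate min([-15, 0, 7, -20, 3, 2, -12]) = -20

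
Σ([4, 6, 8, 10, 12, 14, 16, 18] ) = 88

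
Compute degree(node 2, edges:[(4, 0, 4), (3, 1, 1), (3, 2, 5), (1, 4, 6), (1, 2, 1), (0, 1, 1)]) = incident: (3,2), (1,2)
= 2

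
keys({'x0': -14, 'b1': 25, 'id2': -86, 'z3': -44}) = ['x0', 'b1', 'id2', 'z3']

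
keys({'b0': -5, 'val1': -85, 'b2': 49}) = ['b0', 'val1', 'b2']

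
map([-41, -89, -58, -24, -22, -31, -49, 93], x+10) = -41+10=-31, -89+10=-79, -58+10=-48, -24+10=-14, -22+10=-12, -31+10=-21, -49+10=-39, 93+10=103
= [-31, -79, -48, -14, -12, -21, -39, 103]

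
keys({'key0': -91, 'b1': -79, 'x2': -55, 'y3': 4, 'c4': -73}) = ['key0', 'b1', 'x2', 'y3', 'c4']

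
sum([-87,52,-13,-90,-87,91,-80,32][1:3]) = 39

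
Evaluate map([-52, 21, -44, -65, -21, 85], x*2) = [-104, 42, -88, -130, -42, 170]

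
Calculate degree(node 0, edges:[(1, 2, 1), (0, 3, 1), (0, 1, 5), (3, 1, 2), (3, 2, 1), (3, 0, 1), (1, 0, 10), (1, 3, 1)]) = 4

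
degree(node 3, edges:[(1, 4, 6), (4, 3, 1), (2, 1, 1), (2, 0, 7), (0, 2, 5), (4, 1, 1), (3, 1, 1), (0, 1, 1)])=2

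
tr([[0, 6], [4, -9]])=-9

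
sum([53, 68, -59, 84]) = 53 + 68 + (-59) + 84
= 146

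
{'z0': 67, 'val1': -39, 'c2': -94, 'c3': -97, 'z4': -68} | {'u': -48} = {'z0': 67, 'val1': -39, 'c2': -94, 'c3': -97, 'z4': -68, 'u': -48}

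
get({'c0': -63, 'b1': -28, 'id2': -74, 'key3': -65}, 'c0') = -63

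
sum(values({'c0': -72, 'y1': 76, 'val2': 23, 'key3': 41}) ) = (-72) + 76 + 23 + 41
= 68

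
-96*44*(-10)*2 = 84480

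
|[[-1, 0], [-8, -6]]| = (-1)*(-6) - (0)*(-8)
= 6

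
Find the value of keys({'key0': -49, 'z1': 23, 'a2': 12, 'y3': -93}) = ['key0', 'z1', 'a2', 'y3']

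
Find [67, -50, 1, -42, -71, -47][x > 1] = [67]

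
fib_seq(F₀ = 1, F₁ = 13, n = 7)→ [1, 13, 14, 27, 41, 68, 109]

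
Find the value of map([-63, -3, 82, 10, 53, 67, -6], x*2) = -63*2=-126, -3*2=-6, 82*2=164, 10*2=20, 53*2=106, 67*2=134, -6*2=-12
= [-126, -6, 164, 20, 106, 134, -12]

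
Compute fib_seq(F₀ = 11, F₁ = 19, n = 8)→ F_2 = F_1 + F_0 = 30
F_3 = F_2 + F_1 = 49
F_4 = F_3 + F_2 = 79
...
= [11, 19, 30, 49, 79, 128, 207, 335]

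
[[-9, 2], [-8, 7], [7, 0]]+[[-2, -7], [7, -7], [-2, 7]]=[[-11, -5], [-1, 0], [5, 7]]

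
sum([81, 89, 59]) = 229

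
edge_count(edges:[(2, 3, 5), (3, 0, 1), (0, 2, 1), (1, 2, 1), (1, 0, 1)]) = 5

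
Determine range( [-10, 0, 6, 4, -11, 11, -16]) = 27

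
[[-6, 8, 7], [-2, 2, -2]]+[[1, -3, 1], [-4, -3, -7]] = [[-5, 5, 8], [-6, -1, -9]]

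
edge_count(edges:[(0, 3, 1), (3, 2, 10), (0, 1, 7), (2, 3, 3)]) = 4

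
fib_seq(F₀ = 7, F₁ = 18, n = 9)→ [7, 18, 25, 43, 68, 111, 179, 290, 469]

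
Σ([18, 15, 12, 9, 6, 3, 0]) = 18 + 15 + 12 + 9 + 6 + 3 + 0
= 63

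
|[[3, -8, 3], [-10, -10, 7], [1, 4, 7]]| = -1000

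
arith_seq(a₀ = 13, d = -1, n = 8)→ a_0 = 13 + 0*-1 = 13
a_1 = 13 + 1*-1 = 12
a_2 = 13 + 2*-1 = 11
...
= [13, 12, 11, 10, 9, 8, 7, 6]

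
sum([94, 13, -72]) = 94 + 13 + (-72)
= 35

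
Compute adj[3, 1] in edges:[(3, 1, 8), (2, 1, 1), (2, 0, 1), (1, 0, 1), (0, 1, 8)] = 8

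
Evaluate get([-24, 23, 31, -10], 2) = 31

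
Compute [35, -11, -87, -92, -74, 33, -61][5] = 33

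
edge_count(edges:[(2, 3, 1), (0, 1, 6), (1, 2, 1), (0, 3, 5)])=4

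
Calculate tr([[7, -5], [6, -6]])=1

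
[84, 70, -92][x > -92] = [84, 70]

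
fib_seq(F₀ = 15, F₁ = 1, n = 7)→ F_2 = F_1 + F_0 = 16
F_3 = F_2 + F_1 = 17
F_4 = F_3 + F_2 = 33
...
= [15, 1, 16, 17, 33, 50, 83]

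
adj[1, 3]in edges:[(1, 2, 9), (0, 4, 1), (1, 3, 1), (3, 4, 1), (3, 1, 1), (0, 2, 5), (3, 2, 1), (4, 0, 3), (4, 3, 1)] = 1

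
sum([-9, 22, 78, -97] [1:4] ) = 3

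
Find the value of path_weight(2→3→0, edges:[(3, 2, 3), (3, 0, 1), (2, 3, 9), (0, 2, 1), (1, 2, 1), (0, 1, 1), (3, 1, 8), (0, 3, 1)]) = w(2→3)=9 + w(3→0)=1
= 10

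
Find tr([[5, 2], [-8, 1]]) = 6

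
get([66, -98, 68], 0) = 66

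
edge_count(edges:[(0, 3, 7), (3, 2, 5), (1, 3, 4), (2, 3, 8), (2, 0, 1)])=5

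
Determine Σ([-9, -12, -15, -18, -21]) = (-9) + (-12) + (-15) + (-18) + (-21)
= -75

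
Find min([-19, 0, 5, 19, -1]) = -19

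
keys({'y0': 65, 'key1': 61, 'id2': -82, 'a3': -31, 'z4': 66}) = ['y0', 'key1', 'id2', 'a3', 'z4']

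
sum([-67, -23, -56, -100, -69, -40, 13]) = -342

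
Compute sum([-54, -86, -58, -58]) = (-54) + (-86) + (-58) + (-58)
= -256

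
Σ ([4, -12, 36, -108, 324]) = 4 + -12 + 36 + -108 + 324
= 244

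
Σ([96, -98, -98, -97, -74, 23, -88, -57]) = -393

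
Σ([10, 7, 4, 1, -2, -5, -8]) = 7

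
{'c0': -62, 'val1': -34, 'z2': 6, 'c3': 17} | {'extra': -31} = {'c0': -62, 'val1': -34, 'z2': 6, 'c3': 17, 'extra': -31}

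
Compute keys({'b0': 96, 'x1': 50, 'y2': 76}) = ['b0', 'x1', 'y2']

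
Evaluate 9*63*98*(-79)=-4389714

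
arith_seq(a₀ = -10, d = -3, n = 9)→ [-10, -13, -16, -19, -22, -25, -28, -31, -34]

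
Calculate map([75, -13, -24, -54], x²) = (75)²=5625, (-13)²=169, (-24)²=576, (-54)²=2916
= [5625, 169, 576, 2916]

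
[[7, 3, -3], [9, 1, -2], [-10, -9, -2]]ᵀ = [[7, 9, -10], [3, 1, -9], [-3, -2, -2]]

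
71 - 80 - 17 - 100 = -126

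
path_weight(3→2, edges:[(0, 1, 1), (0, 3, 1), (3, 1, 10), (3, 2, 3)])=3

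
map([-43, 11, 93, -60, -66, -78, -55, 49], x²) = [1849, 121, 8649, 3600, 4356, 6084, 3025, 2401]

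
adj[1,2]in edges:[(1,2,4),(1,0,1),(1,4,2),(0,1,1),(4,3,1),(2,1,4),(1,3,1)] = 4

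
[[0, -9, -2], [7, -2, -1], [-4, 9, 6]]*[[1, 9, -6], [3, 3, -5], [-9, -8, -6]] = [[-9, -11, 57], [10, 65, -26], [-31, -57, -57]]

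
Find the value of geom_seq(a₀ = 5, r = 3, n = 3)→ a_0 = 5*3^0 = 5
a_1 = 5*3^1 = 15
a_2 = 5*3^2 = 45
= [5, 15, 45]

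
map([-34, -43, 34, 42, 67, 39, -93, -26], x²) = [1156, 1849, 1156, 1764, 4489, 1521, 8649, 676]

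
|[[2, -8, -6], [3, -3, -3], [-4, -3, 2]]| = (1)*(2)*det([[-3, -3], [-3, 2]]) + (-1)*(-8)*det([[3, -3], [-4, 2]]) + (1)*(-6)*det([[3, -3], [-4, -3]])
= -30 + -48 + 126
= 48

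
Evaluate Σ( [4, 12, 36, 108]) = 160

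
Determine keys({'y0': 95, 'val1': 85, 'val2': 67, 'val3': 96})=['y0', 'val1', 'val2', 'val3']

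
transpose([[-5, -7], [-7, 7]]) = [[-5, -7], [-7, 7]]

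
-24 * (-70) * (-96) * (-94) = 15160320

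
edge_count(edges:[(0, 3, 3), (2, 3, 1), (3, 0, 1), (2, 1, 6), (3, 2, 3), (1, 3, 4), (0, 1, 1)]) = 7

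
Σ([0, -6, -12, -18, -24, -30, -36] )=-126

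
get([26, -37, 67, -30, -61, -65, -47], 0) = 26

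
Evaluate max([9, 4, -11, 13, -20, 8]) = 13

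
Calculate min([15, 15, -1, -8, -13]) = -13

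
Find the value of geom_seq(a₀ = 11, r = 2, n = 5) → [11, 22, 44, 88, 176]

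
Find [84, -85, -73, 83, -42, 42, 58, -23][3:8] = [83, -42, 42, 58, -23]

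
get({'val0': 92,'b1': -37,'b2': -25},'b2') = -25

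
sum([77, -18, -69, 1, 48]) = 77 + (-18) + (-69) + 1 + 48
= 39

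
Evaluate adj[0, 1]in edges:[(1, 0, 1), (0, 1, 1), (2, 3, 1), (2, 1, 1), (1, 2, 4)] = 1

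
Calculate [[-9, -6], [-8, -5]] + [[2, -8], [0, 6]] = [[-7, -14], [-8, 1]]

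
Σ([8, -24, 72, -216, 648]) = 8 + -24 + 72 + -216 + 648
= 488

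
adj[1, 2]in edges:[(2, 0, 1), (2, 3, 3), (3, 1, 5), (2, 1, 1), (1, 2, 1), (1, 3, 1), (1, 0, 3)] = 1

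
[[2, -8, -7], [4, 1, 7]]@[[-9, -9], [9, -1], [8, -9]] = [[-146, 53], [29, -100]]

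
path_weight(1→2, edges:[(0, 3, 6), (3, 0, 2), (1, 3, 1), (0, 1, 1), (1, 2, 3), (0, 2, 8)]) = 3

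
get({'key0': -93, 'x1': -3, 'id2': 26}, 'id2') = 26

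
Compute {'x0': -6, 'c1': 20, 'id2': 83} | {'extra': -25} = {'x0': -6, 'c1': 20, 'id2': 83, 'extra': -25}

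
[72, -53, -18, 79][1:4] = [-53, -18, 79]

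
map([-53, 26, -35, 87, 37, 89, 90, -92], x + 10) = -53+10=-43, 26+10=36, -35+10=-25, 87+10=97, 37+10=47, 89+10=99, 90+10=100, -92+10=-82
= [-43, 36, -25, 97, 47, 99, 100, -82]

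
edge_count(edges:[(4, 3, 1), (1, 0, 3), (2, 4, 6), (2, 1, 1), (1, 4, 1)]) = 5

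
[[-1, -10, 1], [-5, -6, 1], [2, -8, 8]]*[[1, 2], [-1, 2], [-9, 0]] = [[0, -22], [-8, -22], [-62, -12]]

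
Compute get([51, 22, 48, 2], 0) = 51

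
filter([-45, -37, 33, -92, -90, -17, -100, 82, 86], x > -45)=[-37, 33, -17, 82, 86]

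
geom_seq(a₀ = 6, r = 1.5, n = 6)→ [6.0, 9.0, 13.5, 20.25, 30.375, 45.5625]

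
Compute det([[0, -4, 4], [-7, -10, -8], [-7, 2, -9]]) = -308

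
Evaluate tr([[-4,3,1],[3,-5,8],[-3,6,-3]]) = -12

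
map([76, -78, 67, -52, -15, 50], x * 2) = [152, -156, 134, -104, -30, 100]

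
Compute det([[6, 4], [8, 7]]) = 10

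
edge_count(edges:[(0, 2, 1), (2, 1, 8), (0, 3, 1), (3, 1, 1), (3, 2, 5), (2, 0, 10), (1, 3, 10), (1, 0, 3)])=8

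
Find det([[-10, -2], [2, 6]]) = -56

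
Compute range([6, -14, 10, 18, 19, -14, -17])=36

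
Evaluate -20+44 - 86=-62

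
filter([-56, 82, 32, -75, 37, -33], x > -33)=keep x where x > -33: -56✗, 82✓, 32✓, -75✗, 37✓, -33✗
= [82, 32, 37]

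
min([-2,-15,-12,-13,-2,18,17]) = -15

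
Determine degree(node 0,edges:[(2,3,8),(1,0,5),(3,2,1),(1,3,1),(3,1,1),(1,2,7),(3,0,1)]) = 2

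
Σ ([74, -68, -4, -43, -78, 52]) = 74 + (-68) + (-4) + (-43) + (-78) + 52
= -67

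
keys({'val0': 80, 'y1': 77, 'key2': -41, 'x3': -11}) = ['val0', 'y1', 'key2', 'x3']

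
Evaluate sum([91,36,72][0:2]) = 127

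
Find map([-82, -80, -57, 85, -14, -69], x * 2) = [-164, -160, -114, 170, -28, -138]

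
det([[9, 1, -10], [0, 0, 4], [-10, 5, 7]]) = -220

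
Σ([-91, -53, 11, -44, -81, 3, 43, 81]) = (-91) + (-53) + 11 + (-44) + (-81) + 3 + 43 + 81
= -131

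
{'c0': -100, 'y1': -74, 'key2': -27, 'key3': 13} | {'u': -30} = {'c0': -100, 'y1': -74, 'key2': -27, 'key3': 13, 'u': -30}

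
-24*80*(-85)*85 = 13872000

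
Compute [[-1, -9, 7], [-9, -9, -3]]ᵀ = [[-1, -9], [-9, -9], [7, -3]]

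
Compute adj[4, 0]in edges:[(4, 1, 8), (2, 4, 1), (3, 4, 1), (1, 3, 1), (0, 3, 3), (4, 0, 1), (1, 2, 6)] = 1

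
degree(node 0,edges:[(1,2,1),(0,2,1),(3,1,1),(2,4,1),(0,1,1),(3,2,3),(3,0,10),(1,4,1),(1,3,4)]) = incident: (0,2), (0,1), (3,0)
= 3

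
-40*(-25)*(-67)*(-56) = 3752000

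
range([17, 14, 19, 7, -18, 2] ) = 37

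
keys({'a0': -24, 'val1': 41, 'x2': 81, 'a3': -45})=['a0', 'val1', 'x2', 'a3']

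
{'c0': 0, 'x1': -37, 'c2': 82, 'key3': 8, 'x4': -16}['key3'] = 8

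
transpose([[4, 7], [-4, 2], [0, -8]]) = [[4, -4, 0], [7, 2, -8]]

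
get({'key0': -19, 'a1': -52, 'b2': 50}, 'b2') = 50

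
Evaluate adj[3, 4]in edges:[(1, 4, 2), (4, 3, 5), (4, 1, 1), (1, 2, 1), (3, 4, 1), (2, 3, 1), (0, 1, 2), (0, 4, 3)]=1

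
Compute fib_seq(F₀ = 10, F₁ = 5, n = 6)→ F_2 = F_1 + F_0 = 15
F_3 = F_2 + F_1 = 20
F_4 = F_3 + F_2 = 35
...
= [10, 5, 15, 20, 35, 55]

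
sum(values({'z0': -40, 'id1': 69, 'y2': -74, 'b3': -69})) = (-40) + 69 + (-74) + (-69)
= -114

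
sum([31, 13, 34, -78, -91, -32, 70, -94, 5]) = 31 + 13 + 34 + (-78) + (-91) + (-32) + 70 + (-94) + 5
= -142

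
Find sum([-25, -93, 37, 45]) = -36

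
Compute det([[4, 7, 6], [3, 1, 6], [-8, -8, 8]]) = (1)*(4)*det([[1, 6], [-8, 8]]) + (-1)*(7)*det([[3, 6], [-8, 8]]) + (1)*(6)*det([[3, 1], [-8, -8]])
= 224 + -504 + -96
= -376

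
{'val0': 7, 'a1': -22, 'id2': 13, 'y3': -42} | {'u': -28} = {'val0': 7, 'a1': -22, 'id2': 13, 'y3': -42, 'u': -28}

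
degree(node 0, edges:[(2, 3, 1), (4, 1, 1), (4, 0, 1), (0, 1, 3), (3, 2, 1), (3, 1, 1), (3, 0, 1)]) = 3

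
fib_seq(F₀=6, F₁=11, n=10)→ [6, 11, 17, 28, 45, 73, 118, 191, 309, 500]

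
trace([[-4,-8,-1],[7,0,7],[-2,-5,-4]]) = -8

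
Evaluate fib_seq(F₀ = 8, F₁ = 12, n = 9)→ F_2 = F_1 + F_0 = 20
F_3 = F_2 + F_1 = 32
F_4 = F_3 + F_2 = 52
...
= [8, 12, 20, 32, 52, 84, 136, 220, 356]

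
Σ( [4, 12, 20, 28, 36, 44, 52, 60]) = 256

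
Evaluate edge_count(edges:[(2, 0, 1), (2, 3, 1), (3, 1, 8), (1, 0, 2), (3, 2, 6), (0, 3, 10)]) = 6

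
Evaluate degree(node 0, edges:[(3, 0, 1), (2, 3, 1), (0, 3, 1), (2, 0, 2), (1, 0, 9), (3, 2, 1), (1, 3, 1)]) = incident: (3,0), (0,3), (2,0), (1,0)
= 4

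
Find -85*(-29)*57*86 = 12083430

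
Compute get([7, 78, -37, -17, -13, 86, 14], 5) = 86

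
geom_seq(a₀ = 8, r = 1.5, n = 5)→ a_0 = 8*1.5^0 = 8.0
a_1 = 8*1.5^1 = 12.0
a_2 = 8*1.5^2 = 18.0
...
= [8.0, 12.0, 18.0, 27.0, 40.5]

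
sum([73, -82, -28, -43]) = 73 + (-82) + (-28) + (-43)
= -80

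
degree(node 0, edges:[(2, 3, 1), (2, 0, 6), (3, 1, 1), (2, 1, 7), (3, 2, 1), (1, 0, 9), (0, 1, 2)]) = incident: (2,0), (1,0), (0,1)
= 3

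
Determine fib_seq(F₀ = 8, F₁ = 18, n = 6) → F_2 = F_1 + F_0 = 26
F_3 = F_2 + F_1 = 44
F_4 = F_3 + F_2 = 70
...
= [8, 18, 26, 44, 70, 114]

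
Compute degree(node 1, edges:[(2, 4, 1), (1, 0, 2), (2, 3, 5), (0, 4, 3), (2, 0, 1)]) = incident: (1,0)
= 1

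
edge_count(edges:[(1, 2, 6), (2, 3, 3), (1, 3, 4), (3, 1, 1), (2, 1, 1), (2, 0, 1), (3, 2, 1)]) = 7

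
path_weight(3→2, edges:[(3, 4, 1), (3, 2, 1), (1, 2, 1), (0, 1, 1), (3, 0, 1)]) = w(3→2)=1
= 1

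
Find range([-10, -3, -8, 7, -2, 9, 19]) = 29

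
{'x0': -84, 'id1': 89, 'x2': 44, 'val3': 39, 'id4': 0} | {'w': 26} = {'x0': -84, 'id1': 89, 'x2': 44, 'val3': 39, 'id4': 0, 'w': 26}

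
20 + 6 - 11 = 15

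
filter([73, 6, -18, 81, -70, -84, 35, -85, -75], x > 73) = [81]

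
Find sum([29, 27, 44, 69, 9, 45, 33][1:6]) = slice → [27, 44, 69, 9, 45]
27 + 44 + 69 + 9 + 45
= 194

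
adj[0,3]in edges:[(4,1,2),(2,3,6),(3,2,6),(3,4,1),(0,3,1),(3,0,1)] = 1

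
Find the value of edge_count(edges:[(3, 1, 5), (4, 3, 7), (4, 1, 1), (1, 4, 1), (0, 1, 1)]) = 5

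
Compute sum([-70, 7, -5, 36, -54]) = -86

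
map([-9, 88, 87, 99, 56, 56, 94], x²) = [81, 7744, 7569, 9801, 3136, 3136, 8836]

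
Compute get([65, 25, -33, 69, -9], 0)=65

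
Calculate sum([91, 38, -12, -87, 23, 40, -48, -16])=91 + 38 + (-12) + (-87) + 23 + 40 + (-48) + (-16)
= 29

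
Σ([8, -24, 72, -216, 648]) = 488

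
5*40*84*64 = 1075200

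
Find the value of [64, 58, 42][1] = 58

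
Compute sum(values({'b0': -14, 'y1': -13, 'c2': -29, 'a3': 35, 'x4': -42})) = -63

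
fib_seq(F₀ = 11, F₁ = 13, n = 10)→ F_2 = F_1 + F_0 = 24
F_3 = F_2 + F_1 = 37
F_4 = F_3 + F_2 = 61
...
= [11, 13, 24, 37, 61, 98, 159, 257, 416, 673]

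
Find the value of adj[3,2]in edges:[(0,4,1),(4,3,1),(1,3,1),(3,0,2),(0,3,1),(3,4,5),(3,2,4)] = 4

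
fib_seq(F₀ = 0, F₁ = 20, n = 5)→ [0, 20, 20, 40, 60]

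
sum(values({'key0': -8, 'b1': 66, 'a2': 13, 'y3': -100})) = (-8) + 66 + 13 + (-100)
= -29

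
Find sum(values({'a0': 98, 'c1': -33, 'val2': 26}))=98 + (-33) + 26
= 91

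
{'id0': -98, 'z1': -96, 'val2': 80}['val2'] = 80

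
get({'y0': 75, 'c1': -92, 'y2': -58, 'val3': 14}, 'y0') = 75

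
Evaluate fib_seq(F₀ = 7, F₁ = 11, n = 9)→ F_2 = F_1 + F_0 = 18
F_3 = F_2 + F_1 = 29
F_4 = F_3 + F_2 = 47
...
= [7, 11, 18, 29, 47, 76, 123, 199, 322]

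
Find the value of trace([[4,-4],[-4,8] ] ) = diagonal: 4 + 8
= 12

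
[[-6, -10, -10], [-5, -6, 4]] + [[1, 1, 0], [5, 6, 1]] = [[-5, -9, -10], [0, 0, 5]]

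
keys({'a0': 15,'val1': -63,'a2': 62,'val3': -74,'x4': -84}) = ['a0', 'val1', 'a2', 'val3', 'x4']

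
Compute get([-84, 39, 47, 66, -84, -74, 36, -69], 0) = -84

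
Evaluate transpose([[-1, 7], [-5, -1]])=[[-1, -5], [7, -1]]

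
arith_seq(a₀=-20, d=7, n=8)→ [-20, -13, -6, 1, 8, 15, 22, 29]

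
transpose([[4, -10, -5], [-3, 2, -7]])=[[4, -3], [-10, 2], [-5, -7]]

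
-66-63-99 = -228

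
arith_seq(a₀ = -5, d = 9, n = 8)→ a_0 = -5 + 0*9 = -5
a_1 = -5 + 1*9 = 4
a_2 = -5 + 2*9 = 13
...
= [-5, 4, 13, 22, 31, 40, 49, 58]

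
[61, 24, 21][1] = 24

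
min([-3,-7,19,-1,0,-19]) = -19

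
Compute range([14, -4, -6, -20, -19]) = 34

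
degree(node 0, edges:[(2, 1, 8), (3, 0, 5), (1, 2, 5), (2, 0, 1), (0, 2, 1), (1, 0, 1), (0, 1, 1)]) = 5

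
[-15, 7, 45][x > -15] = [7, 45]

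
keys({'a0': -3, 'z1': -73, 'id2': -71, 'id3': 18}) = ['a0', 'z1', 'id2', 'id3']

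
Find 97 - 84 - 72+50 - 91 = -100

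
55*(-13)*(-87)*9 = 559845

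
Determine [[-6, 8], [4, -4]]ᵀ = [[-6, 4], [8, -4]]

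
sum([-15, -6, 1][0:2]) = slice → [-15, -6]
(-15) + (-6)
= -21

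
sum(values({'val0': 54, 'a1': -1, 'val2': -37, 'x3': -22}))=54 + (-1) + (-37) + (-22)
= -6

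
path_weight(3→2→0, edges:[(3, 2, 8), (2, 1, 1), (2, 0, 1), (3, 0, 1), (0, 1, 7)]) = w(3→2)=8 + w(2→0)=1
= 9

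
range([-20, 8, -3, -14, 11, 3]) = 31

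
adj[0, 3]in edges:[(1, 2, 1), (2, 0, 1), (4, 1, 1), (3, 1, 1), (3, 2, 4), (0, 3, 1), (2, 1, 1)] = 1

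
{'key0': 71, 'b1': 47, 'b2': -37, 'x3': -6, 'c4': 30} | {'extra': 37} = {'key0': 71, 'b1': 47, 'b2': -37, 'x3': -6, 'c4': 30, 'extra': 37}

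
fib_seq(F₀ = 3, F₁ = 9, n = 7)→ [3, 9, 12, 21, 33, 54, 87]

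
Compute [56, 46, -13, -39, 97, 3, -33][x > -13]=keep x where x > -13: 56✓, 46✓, -13✗, -39✗, 97✓, 3✓, -33✗
= [56, 46, 97, 3]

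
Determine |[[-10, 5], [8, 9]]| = (-10)*(9) - (5)*(8)
= -130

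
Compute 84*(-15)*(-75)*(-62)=-5859000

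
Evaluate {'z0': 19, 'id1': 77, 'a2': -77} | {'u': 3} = {'z0': 19, 'id1': 77, 'a2': -77, 'u': 3}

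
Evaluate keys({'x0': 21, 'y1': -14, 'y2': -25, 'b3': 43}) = ['x0', 'y1', 'y2', 'b3']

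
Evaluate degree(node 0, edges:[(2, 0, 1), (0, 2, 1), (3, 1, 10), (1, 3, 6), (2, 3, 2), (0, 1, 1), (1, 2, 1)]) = 3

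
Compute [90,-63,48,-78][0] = 90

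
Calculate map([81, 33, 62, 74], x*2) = 81*2=162, 33*2=66, 62*2=124, 74*2=148
= [162, 66, 124, 148]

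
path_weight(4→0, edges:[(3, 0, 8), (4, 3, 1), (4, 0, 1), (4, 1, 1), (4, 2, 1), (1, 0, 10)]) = 1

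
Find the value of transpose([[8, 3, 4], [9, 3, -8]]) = [[8, 9], [3, 3], [4, -8]]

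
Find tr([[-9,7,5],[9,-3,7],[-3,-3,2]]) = diagonal: (-9) + (-3) + 2
= -10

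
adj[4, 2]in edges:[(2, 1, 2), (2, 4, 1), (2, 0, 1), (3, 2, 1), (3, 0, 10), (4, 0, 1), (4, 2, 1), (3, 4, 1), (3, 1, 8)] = 1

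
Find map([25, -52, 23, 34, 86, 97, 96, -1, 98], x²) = [625, 2704, 529, 1156, 7396, 9409, 9216, 1, 9604]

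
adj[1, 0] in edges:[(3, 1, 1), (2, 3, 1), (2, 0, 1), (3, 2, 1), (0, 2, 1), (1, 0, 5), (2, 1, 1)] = 5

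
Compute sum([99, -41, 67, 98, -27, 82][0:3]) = 125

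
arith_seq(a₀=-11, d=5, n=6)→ [-11, -6, -1, 4, 9, 14]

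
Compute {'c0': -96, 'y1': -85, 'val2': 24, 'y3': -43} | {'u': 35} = {'c0': -96, 'y1': -85, 'val2': 24, 'y3': -43, 'u': 35}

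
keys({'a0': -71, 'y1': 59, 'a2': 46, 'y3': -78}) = ['a0', 'y1', 'a2', 'y3']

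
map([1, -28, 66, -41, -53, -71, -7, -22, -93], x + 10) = 1+10=11, -28+10=-18, 66+10=76, -41+10=-31, -53+10=-43, -71+10=-61, -7+10=3, -22+10=-12, -93+10=-83
= [11, -18, 76, -31, -43, -61, 3, -12, -83]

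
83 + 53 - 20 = 116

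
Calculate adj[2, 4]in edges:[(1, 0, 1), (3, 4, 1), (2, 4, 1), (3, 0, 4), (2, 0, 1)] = 1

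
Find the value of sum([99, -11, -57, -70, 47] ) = 99 + (-11) + (-57) + (-70) + 47
= 8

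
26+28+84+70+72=280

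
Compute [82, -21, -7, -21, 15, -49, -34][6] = -34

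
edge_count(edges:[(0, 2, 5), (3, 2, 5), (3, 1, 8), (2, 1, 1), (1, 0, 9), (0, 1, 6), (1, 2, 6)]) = 7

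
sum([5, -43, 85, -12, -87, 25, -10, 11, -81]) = 5 + (-43) + 85 + (-12) + (-87) + 25 + (-10) + 11 + (-81)
= -107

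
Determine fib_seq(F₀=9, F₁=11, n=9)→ [9, 11, 20, 31, 51, 82, 133, 215, 348]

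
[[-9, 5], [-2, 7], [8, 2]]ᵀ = [[-9, -2, 8], [5, 7, 2]]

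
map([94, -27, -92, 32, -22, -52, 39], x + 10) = 94+10=104, -27+10=-17, -92+10=-82, 32+10=42, -22+10=-12, -52+10=-42, 39+10=49
= [104, -17, -82, 42, -12, -42, 49]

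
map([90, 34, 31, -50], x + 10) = 90+10=100, 34+10=44, 31+10=41, -50+10=-40
= [100, 44, 41, -40]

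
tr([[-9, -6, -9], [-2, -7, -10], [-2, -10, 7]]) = -9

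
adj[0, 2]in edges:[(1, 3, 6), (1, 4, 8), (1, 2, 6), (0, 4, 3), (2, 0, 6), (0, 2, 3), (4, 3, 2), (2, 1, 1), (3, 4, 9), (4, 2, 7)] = 3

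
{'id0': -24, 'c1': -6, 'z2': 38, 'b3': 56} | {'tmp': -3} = {'id0': -24, 'c1': -6, 'z2': 38, 'b3': 56, 'tmp': -3}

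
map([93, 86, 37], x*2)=[186, 172, 74]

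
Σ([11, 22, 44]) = 11 + 22 + 44
= 77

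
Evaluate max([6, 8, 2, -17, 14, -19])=14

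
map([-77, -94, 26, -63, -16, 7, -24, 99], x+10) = -77+10=-67, -94+10=-84, 26+10=36, -63+10=-53, -16+10=-6, 7+10=17, -24+10=-14, 99+10=109
= [-67, -84, 36, -53, -6, 17, -14, 109]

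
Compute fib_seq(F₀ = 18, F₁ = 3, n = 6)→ [18, 3, 21, 24, 45, 69]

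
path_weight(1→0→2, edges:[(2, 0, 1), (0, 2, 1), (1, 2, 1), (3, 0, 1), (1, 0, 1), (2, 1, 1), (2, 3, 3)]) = 2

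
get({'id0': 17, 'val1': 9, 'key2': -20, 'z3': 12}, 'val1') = 9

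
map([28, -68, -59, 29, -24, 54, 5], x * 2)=28*2=56, -68*2=-136, -59*2=-118, 29*2=58, -24*2=-48, 54*2=108, 5*2=10
= [56, -136, -118, 58, -48, 108, 10]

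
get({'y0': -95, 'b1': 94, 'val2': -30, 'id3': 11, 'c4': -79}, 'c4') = -79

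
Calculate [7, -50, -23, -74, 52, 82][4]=52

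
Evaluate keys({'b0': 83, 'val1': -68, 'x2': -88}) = ['b0', 'val1', 'x2']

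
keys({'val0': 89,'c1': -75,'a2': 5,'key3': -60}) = ['val0', 'c1', 'a2', 'key3']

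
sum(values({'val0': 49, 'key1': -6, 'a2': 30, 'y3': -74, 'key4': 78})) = 77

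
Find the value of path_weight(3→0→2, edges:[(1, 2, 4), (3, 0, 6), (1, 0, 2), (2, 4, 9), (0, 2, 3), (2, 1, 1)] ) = 9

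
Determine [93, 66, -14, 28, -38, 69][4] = -38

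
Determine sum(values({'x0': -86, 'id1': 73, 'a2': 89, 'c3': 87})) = 163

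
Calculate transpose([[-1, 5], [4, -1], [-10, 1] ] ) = [[-1, 4, -10], [5, -1, 1]]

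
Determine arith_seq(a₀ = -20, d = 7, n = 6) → [-20, -13, -6, 1, 8, 15]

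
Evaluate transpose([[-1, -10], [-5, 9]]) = [[-1, -5], [-10, 9]]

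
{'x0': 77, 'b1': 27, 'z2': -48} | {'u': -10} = {'x0': 77, 'b1': 27, 'z2': -48, 'u': -10}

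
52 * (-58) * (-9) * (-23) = -624312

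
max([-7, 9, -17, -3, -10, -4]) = 9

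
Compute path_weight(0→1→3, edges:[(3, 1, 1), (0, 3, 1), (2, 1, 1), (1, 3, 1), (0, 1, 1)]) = 2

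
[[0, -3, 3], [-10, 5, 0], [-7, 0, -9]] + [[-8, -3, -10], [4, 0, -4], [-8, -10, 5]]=[[-8, -6, -7], [-6, 5, -4], [-15, -10, -4]]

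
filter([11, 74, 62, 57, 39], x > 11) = [74, 62, 57, 39]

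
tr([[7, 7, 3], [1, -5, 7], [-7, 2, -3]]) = diagonal: 7 + (-5) + (-3)
= -1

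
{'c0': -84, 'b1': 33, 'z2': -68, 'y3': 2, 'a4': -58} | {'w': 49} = {'c0': -84, 'b1': 33, 'z2': -68, 'y3': 2, 'a4': -58, 'w': 49}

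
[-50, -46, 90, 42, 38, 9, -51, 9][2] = 90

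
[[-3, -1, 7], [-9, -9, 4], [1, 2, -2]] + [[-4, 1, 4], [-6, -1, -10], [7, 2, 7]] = [[-7, 0, 11], [-15, -10, -6], [8, 4, 5]]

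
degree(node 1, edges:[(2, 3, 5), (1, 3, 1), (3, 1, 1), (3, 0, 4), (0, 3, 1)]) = 2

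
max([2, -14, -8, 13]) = 13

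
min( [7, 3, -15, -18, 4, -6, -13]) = -18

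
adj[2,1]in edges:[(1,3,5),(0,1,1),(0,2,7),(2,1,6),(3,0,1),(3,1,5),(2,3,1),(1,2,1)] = 6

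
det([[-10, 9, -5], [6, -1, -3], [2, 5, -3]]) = -232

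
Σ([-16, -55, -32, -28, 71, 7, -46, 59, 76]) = 36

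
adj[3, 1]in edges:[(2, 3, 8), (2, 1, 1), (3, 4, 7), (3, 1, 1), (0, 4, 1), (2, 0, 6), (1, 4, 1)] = 1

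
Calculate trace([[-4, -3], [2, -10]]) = diagonal: (-4) + (-10)
= -14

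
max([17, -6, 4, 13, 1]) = 17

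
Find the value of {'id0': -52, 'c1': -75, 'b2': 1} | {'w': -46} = {'id0': -52, 'c1': -75, 'b2': 1, 'w': -46}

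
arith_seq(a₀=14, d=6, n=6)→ [14, 20, 26, 32, 38, 44]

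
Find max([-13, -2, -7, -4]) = -2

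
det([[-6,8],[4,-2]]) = -20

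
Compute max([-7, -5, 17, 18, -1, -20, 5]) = 18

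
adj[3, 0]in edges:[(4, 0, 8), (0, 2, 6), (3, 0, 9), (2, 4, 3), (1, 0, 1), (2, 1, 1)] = 9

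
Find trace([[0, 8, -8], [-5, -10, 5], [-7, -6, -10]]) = -20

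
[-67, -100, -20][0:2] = [-67, -100]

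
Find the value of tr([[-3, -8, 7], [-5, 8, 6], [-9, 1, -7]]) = -2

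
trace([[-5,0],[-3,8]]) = 3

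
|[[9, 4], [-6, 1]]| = 33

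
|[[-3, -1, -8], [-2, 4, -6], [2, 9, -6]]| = (1)*(-3)*det([[4, -6], [9, -6]]) + (-1)*(-1)*det([[-2, -6], [2, -6]]) + (1)*(-8)*det([[-2, 4], [2, 9]])
= -90 + 24 + 208
= 142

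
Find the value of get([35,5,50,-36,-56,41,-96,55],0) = 35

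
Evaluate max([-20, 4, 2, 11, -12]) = 11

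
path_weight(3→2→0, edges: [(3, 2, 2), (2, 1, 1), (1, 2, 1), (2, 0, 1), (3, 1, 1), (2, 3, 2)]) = 3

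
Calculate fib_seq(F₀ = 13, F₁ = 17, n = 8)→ F_2 = F_1 + F_0 = 30
F_3 = F_2 + F_1 = 47
F_4 = F_3 + F_2 = 77
...
= [13, 17, 30, 47, 77, 124, 201, 325]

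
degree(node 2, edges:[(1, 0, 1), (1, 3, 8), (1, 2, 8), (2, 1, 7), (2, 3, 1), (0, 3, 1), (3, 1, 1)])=3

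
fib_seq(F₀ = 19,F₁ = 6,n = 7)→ [19, 6, 25, 31, 56, 87, 143]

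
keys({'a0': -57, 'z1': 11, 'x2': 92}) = ['a0', 'z1', 'x2']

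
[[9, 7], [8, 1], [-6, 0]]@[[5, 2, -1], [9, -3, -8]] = [[108, -3, -65], [49, 13, -16], [-30, -12, 6]]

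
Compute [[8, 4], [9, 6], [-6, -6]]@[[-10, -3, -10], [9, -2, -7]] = [[-44, -32, -108], [-36, -39, -132], [6, 30, 102]]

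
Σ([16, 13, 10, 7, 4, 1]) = 51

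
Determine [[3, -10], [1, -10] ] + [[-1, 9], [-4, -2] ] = [[2, -1], [-3, -12]]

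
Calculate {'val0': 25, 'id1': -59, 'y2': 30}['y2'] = 30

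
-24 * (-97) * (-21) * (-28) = 1368864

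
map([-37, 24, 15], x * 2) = [-74, 48, 30]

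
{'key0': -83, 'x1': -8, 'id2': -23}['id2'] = -23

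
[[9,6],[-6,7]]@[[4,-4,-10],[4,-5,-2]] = C[0][0] = (9)*(4) + (6)*(4) = 60
C[0][1] = (9)*(-4) + (6)*(-5) = -66
C[0][2] = (9)*(-10) + (6)*(-2) = -102
C[1][0] = (-6)*(4) + (7)*(4) = 4
C[1][1] = (-6)*(-4) + (7)*(-5) = -11
C[1][2] = (-6)*(-10) + (7)*(-2) = 46
= [[60, -66, -102], [4, -11, 46]]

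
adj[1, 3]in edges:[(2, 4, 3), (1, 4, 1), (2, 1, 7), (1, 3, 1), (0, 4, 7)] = 1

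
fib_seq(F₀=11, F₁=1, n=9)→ F_2 = F_1 + F_0 = 12
F_3 = F_2 + F_1 = 13
F_4 = F_3 + F_2 = 25
...
= [11, 1, 12, 13, 25, 38, 63, 101, 164]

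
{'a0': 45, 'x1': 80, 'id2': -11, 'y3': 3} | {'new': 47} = {'a0': 45, 'x1': 80, 'id2': -11, 'y3': 3, 'new': 47}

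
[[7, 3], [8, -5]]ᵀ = [[7, 8], [3, -5]]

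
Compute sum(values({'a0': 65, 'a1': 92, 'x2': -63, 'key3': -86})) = 65 + 92 + (-63) + (-86)
= 8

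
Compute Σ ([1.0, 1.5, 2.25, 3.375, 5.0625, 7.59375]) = 1.0 + 1.5 + 2.25 + 3.375 + 5.0625 + 7.59375
= 20.78125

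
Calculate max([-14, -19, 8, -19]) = 8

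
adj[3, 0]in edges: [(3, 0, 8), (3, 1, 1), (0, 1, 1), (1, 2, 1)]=8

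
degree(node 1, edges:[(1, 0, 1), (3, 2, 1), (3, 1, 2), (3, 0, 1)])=2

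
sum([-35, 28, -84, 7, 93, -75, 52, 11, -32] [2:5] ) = slice → [-84, 7, 93]
(-84) + 7 + 93
= 16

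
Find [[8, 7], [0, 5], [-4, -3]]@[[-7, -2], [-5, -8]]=[[-91, -72], [-25, -40], [43, 32]]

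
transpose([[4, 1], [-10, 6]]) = [[4, -10], [1, 6]]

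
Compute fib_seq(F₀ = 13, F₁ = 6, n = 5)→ [13, 6, 19, 25, 44]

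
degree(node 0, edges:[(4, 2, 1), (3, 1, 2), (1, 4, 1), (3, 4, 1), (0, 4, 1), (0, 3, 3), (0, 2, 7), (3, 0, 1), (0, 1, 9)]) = incident: (0,4), (0,3), (0,2), (3,0), (0,1)
= 5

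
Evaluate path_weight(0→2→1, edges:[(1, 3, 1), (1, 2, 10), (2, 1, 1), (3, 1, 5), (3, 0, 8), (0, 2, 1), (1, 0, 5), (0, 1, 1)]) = 2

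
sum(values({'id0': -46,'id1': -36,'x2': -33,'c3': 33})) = -82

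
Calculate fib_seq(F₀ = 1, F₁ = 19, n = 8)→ [1, 19, 20, 39, 59, 98, 157, 255]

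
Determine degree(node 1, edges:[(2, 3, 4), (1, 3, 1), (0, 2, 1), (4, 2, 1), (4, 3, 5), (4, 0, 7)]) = incident: (1,3)
= 1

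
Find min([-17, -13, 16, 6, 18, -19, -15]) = -19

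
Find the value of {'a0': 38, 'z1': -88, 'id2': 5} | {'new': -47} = {'a0': 38, 'z1': -88, 'id2': 5, 'new': -47}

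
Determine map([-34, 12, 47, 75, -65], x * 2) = [-68, 24, 94, 150, -130]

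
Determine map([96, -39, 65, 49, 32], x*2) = [192, -78, 130, 98, 64]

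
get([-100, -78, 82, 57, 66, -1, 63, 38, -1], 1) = -78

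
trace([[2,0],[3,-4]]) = diagonal: 2 + (-4)
= -2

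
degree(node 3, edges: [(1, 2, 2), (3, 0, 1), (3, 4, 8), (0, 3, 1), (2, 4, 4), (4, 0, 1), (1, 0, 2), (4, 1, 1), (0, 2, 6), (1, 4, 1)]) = incident: (3,0), (3,4), (0,3)
= 3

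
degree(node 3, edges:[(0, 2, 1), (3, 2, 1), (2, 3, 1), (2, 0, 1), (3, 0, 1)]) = incident: (3,2), (2,3), (3,0)
= 3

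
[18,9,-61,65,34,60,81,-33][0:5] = [18, 9, -61, 65, 34]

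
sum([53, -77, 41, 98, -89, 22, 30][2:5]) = 50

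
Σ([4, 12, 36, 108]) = 4 + 12 + 36 + 108
= 160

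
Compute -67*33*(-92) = 203412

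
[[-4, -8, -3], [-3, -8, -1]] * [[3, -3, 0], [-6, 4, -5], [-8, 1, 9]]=C[0][0] = (-4)*(3) + (-8)*(-6) + (-3)*(-8) = 60
C[0][1] = (-4)*(-3) + (-8)*(4) + (-3)*(1) = -23
C[0][2] = (-4)*(0) + (-8)*(-5) + (-3)*(9) = 13
C[1][0] = (-3)*(3) + (-8)*(-6) + (-1)*(-8) = 47
C[1][1] = (-3)*(-3) + (-8)*(4) + (-1)*(1) = -24
C[1][2] = (-3)*(0) + (-8)*(-5) + (-1)*(9) = 31
= [[60, -23, 13], [47, -24, 31]]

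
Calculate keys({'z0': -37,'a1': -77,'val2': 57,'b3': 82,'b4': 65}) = ['z0', 'a1', 'val2', 'b3', 'b4']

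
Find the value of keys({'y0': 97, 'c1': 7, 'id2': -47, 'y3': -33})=['y0', 'c1', 'id2', 'y3']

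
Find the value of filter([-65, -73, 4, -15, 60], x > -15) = keep x where x > -15: -65✗, -73✗, 4✓, -15✗, 60✓
= [4, 60]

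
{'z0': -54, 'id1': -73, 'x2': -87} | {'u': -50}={'z0': -54, 'id1': -73, 'x2': -87, 'u': -50}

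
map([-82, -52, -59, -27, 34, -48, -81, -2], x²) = [6724, 2704, 3481, 729, 1156, 2304, 6561, 4]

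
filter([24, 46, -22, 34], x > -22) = [24, 46, 34]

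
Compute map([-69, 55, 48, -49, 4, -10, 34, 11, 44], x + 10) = -69+10=-59, 55+10=65, 48+10=58, -49+10=-39, 4+10=14, -10+10=0, 34+10=44, 11+10=21, 44+10=54
= [-59, 65, 58, -39, 14, 0, 44, 21, 54]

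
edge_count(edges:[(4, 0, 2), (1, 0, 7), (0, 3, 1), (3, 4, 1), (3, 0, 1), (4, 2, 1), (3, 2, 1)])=7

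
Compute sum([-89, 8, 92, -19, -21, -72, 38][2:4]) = 73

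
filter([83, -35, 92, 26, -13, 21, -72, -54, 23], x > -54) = keep x where x > -54: 83✓, -35✓, 92✓, 26✓, -13✓, 21✓, -72✗, -54✗, 23✓
= [83, -35, 92, 26, -13, 21, 23]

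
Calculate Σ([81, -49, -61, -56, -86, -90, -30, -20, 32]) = -279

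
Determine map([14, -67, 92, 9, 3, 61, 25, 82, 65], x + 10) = 14+10=24, -67+10=-57, 92+10=102, 9+10=19, 3+10=13, 61+10=71, 25+10=35, 82+10=92, 65+10=75
= [24, -57, 102, 19, 13, 71, 35, 92, 75]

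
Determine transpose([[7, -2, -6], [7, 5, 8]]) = [[7, 7], [-2, 5], [-6, 8]]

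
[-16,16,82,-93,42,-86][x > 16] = keep x where x > 16: -16✗, 16✗, 82✓, -93✗, 42✓, -86✗
= [82, 42]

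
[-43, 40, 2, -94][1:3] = [40, 2]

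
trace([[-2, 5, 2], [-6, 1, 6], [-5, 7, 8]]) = diagonal: (-2) + 1 + 8
= 7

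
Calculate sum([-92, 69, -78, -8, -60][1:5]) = -77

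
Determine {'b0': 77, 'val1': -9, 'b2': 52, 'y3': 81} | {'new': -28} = {'b0': 77, 'val1': -9, 'b2': 52, 'y3': 81, 'new': -28}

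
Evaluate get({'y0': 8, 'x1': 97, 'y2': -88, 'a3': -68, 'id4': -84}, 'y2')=-88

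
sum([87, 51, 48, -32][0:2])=138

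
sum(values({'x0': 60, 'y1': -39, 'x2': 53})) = 74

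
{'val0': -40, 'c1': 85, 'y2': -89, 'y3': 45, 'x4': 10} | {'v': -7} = {'val0': -40, 'c1': 85, 'y2': -89, 'y3': 45, 'x4': 10, 'v': -7}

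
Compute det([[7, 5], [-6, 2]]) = (7)*(2) - (5)*(-6)
= 44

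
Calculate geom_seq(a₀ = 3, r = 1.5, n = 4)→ a_0 = 3*1.5^0 = 3.0
a_1 = 3*1.5^1 = 4.5
a_2 = 3*1.5^2 = 6.75
...
= [3.0, 4.5, 6.75, 10.125]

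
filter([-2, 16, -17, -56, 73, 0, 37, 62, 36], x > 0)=[16, 73, 37, 62, 36]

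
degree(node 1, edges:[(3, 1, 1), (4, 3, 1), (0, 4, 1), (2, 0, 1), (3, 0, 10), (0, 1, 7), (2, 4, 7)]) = incident: (3,1), (0,1)
= 2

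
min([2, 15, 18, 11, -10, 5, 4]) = -10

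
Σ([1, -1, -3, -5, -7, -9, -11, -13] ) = 1 + (-1) + (-3) + (-5) + (-7) + (-9) + (-11) + (-13)
= -48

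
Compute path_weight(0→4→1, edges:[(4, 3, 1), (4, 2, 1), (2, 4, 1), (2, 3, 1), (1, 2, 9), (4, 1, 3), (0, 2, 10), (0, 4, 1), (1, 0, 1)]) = 4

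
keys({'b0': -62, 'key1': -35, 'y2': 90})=['b0', 'key1', 'y2']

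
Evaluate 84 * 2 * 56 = 9408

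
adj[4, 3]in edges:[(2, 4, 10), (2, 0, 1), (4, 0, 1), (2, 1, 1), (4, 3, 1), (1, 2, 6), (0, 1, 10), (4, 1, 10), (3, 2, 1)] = 1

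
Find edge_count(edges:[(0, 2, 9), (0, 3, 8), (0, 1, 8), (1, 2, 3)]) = 4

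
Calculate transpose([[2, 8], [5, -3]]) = [[2, 5], [8, -3]]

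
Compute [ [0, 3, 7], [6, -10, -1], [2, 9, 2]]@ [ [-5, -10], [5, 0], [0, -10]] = [[15, -70], [-80, -50], [35, -40]]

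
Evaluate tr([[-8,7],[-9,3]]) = diagonal: (-8) + 3
= -5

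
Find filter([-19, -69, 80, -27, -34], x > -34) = keep x where x > -34: -19✓, -69✗, 80✓, -27✓, -34✗
= [-19, 80, -27]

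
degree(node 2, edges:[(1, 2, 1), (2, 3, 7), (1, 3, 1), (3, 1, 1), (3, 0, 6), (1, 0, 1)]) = 2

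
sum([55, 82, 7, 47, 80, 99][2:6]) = 233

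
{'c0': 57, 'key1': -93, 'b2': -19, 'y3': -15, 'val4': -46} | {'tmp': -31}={'c0': 57, 'key1': -93, 'b2': -19, 'y3': -15, 'val4': -46, 'tmp': -31}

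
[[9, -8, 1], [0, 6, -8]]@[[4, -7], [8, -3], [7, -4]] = C[0][0] = (9)*(4) + (-8)*(8) + (1)*(7) = -21
C[0][1] = (9)*(-7) + (-8)*(-3) + (1)*(-4) = -43
C[1][0] = (0)*(4) + (6)*(8) + (-8)*(7) = -8
C[1][1] = (0)*(-7) + (6)*(-3) + (-8)*(-4) = 14
= [[-21, -43], [-8, 14]]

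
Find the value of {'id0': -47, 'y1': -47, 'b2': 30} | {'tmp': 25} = {'id0': -47, 'y1': -47, 'b2': 30, 'tmp': 25}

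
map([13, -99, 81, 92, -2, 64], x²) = [169, 9801, 6561, 8464, 4, 4096]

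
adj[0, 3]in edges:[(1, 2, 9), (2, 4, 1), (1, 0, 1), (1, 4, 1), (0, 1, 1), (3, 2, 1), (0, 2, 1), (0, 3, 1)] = 1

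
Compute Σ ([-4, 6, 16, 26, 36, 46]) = 126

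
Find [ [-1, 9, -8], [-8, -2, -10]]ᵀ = [[-1, -8], [9, -2], [-8, -10]]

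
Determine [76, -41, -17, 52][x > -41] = [76, -17, 52]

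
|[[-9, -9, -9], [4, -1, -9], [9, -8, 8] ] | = (1)*(-9)*det([[-1, -9], [-8, 8]]) + (-1)*(-9)*det([[4, -9], [9, 8]]) + (1)*(-9)*det([[4, -1], [9, -8]])
= 720 + 1017 + 207
= 1944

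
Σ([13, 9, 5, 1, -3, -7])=13 + 9 + 5 + 1 + (-3) + (-7)
= 18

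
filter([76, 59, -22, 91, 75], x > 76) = [91]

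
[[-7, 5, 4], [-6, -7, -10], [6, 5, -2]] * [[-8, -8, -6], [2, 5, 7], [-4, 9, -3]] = C[0][0] = (-7)*(-8) + (5)*(2) + (4)*(-4) = 50
C[0][1] = (-7)*(-8) + (5)*(5) + (4)*(9) = 117
C[0][2] = (-7)*(-6) + (5)*(7) + (4)*(-3) = 65
C[1][0] = (-6)*(-8) + (-7)*(2) + (-10)*(-4) = 74
C[1][1] = (-6)*(-8) + (-7)*(5) + (-10)*(9) = -77
C[1][2] = (-6)*(-6) + (-7)*(7) + (-10)*(-3) = 17
... (3 more cells)
= [[50, 117, 65], [74, -77, 17], [-30, -41, 5]]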